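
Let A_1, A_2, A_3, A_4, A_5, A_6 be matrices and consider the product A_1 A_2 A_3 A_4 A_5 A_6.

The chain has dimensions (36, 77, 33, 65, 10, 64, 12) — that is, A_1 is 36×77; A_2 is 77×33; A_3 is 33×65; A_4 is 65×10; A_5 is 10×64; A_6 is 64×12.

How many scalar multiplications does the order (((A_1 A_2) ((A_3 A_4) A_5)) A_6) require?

237726

(A_1 A_2): 36×77 by 77×33 → 36×33, cost 36·77·33 = 91476
(A_3 A_4): 33×65 by 65×10 → 33×10, cost 33·65·10 = 21450
((A_3 A_4) A_5): 33×10 by 10×64 → 33×64, cost 33·10·64 = 21120; cumulative 42570
((A_1 A_2) ((A_3 A_4) A_5)): 36×33 by 33×64 → 36×64, cost 36·33·64 = 76032; cumulative 210078
(((A_1 A_2) ((A_3 A_4) A_5)) A_6): 36×64 by 64×12 → 36×12, cost 36·64·12 = 27648; cumulative 237726
Total: 237726 scalar multiplications.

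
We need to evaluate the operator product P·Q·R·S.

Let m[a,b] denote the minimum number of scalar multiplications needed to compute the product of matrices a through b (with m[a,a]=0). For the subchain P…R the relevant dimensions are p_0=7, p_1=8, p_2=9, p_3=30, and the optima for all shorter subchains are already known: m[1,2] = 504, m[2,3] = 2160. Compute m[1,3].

2394

m[1,3] = min over k∈[1,2] of m[1,k]+m[k+1,3]+p_{0}·p_k·p_{3}.
k=1: 0 + 2160 + 7·8·30 = 3840; k=2: 504 + 0 + 7·9·30 = 2394.
Minimum: 2394 at k=2.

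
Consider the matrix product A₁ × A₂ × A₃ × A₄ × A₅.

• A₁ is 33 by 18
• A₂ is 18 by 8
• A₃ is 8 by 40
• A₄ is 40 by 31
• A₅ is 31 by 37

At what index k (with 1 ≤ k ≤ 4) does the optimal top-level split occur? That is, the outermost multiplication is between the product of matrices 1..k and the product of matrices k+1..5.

2

Adjacent pairs: A₁A₂ = 33·18·8 = 4752; A₂A₃ = 18·8·40 = 5760; A₃A₄ = 8·40·31 = 9920; A₄A₅ = 40·31·37 = 45880.
Length 3: A₁..A₃: k=1: 0+5760+33·18·40=29520; k=2: 4752+0+33·8·40=15312 → min 15312 | A₂..A₄: k=2: 0+9920+18·8·31=14384; k=3: 5760+0+18·40·31=28080 → min 14384 | A₃..A₅: k=3: 0+45880+8·40·37=57720; k=4: 9920+0+8·31·37=19096 → min 19096.
Length 4: A₁..A₄: k=1: 0+14384+33·18·31=32798; k=2: 4752+9920+33·8·31=22856; k=3: 15312+0+33·40·31=56232 → min 22856 | A₂..A₅: k=2: 0+19096+18·8·37=24424; k=3: 5760+45880+18·40·37=78280; k=4: 14384+0+18·31·37=35030 → min 24424.
Top-level splits: k=1: (A₁..A₁)·(A₂..A₅) → 0+24424+33·18·37 = 46402; k=2: (A₁..A₂)·(A₃..A₅) → 4752+19096+33·8·37 = 33616; k=3: (A₁..A₃)·(A₄..A₅) → 15312+45880+33·40·37 = 110032; k=4: (A₁..A₄)·(A₅..A₅) → 22856+0+33·31·37 = 60707.
Best split is after A₂, i.e. k = 2.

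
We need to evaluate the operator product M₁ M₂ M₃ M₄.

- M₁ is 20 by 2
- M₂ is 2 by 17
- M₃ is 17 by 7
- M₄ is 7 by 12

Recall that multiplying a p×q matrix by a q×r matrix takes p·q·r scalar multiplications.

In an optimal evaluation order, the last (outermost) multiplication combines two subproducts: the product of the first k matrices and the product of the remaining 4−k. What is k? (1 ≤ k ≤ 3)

Adjacent pairs: M₁M₂ = 20·2·17 = 680; M₂M₃ = 2·17·7 = 238; M₃M₄ = 17·7·12 = 1428.
Length 3: M₁..M₃: k=1: 0+238+20·2·7=518; k=2: 680+0+20·17·7=3060 → min 518 | M₂..M₄: k=2: 0+1428+2·17·12=1836; k=3: 238+0+2·7·12=406 → min 406.
Top-level splits: k=1: (M₁..M₁)·(M₂..M₄) → 0+406+20·2·12 = 886; k=2: (M₁..M₂)·(M₃..M₄) → 680+1428+20·17·12 = 6188; k=3: (M₁..M₃)·(M₄..M₄) → 518+0+20·7·12 = 2198.
Best split is after M₁, i.e. k = 1.

1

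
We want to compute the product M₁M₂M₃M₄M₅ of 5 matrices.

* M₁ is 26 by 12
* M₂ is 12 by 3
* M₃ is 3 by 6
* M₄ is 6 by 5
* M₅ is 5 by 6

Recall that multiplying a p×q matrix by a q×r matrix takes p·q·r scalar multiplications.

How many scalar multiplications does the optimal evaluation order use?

Adjacent pairs: M₁M₂ = 26·12·3 = 936; M₂M₃ = 12·3·6 = 216; M₃M₄ = 3·6·5 = 90; M₄M₅ = 6·5·6 = 180.
Length 3: M₁..M₃: k=1: 0+216+26·12·6=2088; k=2: 936+0+26·3·6=1404 → min 1404 | M₂..M₄: k=2: 0+90+12·3·5=270; k=3: 216+0+12·6·5=576 → min 270 | M₃..M₅: k=3: 0+180+3·6·6=288; k=4: 90+0+3·5·6=180 → min 180.
Length 4: M₁..M₄: k=1: 0+270+26·12·5=1830; k=2: 936+90+26·3·5=1416; k=3: 1404+0+26·6·5=2184 → min 1416 | M₂..M₅: k=2: 0+180+12·3·6=396; k=3: 216+180+12·6·6=828; k=4: 270+0+12·5·6=630 → min 396.
Length 5: M₁..M₅: k=1: 0+396+26·12·6=2268; k=2: 936+180+26·3·6=1584; k=3: 1404+180+26·6·6=2520; k=4: 1416+0+26·5·6=2196 → min 1584.
Optimal order: ((M₁M₂)((M₃M₄)M₅)) with cost 1584.

1584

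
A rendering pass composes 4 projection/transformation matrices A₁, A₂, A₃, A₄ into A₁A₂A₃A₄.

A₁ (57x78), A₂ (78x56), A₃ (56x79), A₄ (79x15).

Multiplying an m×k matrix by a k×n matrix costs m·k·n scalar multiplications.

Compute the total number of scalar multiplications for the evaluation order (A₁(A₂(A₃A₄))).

198570

(A₃A₄): 56×79 by 79×15 → 56×15, cost 56·79·15 = 66360
(A₂(A₃A₄)): 78×56 by 56×15 → 78×15, cost 78·56·15 = 65520; cumulative 131880
(A₁(A₂(A₃A₄))): 57×78 by 78×15 → 57×15, cost 57·78·15 = 66690; cumulative 198570
Total: 198570 scalar multiplications.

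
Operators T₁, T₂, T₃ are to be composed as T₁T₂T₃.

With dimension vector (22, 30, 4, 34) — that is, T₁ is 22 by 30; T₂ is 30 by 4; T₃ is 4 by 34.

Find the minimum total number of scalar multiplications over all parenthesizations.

Order (T₁(T₂T₃)): (T₂T₃): 30×4 by 4×34 → 30×34, cost 30·4·34 = 4080; (T₁(T₂T₃)): 22×30 by 30×34 → 22×34, cost 22·30·34 = 22440; cumulative 26520. Total 26520.
Order ((T₁T₂)T₃): (T₁T₂): 22×30 by 30×4 → 22×4, cost 22·30·4 = 2640; ((T₁T₂)T₃): 22×4 by 4×34 → 22×34, cost 22·4·34 = 2992; cumulative 5632. Total 5632.
Minimum: 5632.

5632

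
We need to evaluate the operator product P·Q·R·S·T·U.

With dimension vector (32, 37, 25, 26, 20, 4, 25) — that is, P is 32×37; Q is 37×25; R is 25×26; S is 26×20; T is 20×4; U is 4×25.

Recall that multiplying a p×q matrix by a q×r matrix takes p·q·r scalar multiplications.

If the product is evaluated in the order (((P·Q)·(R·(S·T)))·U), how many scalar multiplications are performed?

(P·Q): 32×37 by 37×25 → 32×25, cost 32·37·25 = 29600
(S·T): 26×20 by 20×4 → 26×4, cost 26·20·4 = 2080
(R·(S·T)): 25×26 by 26×4 → 25×4, cost 25·26·4 = 2600; cumulative 4680
((P·Q)·(R·(S·T))): 32×25 by 25×4 → 32×4, cost 32·25·4 = 3200; cumulative 37480
(((P·Q)·(R·(S·T)))·U): 32×4 by 4×25 → 32×25, cost 32·4·25 = 3200; cumulative 40680
Total: 40680 scalar multiplications.

40680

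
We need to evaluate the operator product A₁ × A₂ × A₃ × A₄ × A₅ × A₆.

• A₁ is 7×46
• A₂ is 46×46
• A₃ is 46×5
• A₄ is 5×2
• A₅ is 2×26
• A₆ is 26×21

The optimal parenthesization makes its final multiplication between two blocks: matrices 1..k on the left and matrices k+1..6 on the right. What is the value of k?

4

Adjacent pairs: A₁A₂ = 7·46·46 = 14812; A₂A₃ = 46·46·5 = 10580; A₃A₄ = 46·5·2 = 460; A₄A₅ = 5·2·26 = 260; A₅A₆ = 2·26·21 = 1092.
Length 3: A₁..A₃: k=1: 0+10580+7·46·5=12190; k=2: 14812+0+7·46·5=16422 → min 12190 | A₂..A₄: k=2: 0+460+46·46·2=4692; k=3: 10580+0+46·5·2=11040 → min 4692 | A₃..A₅: k=3: 0+260+46·5·26=6240; k=4: 460+0+46·2·26=2852 → min 2852 | A₄..A₆: k=4: 0+1092+5·2·21=1302; k=5: 260+0+5·26·21=2990 → min 1302.
Length 4: A₁..A₄: k=1: 0+4692+7·46·2=5336; k=2: 14812+460+7·46·2=15916; k=3: 12190+0+7·5·2=12260 → min 5336 | A₂..A₅: k=2: 0+2852+46·46·26=57868; k=3: 10580+260+46·5·26=16820; k=4: 4692+0+46·2·26=7084 → min 7084 | A₃..A₆: k=3: 0+1302+46·5·21=6132; k=4: 460+1092+46·2·21=3484; k=5: 2852+0+46·26·21=27968 → min 3484.
Length 5: A₁..A₅: k=1: 0+7084+7·46·26=15456; k=2: 14812+2852+7·46·26=26036; k=3: 12190+260+7·5·26=13360; k=4: 5336+0+7·2·26=5700 → min 5700 | A₂..A₆: k=2: 0+3484+46·46·21=47920; k=3: 10580+1302+46·5·21=16712; k=4: 4692+1092+46·2·21=7716; k=5: 7084+0+46·26·21=32200 → min 7716.
Top-level splits: k=1: (A₁..A₁)·(A₂..A₆) → 0+7716+7·46·21 = 14478; k=2: (A₁..A₂)·(A₃..A₆) → 14812+3484+7·46·21 = 25058; k=3: (A₁..A₃)·(A₄..A₆) → 12190+1302+7·5·21 = 14227; k=4: (A₁..A₄)·(A₅..A₆) → 5336+1092+7·2·21 = 6722; k=5: (A₁..A₅)·(A₆..A₆) → 5700+0+7·26·21 = 9522.
Best split is after A₄, i.e. k = 4.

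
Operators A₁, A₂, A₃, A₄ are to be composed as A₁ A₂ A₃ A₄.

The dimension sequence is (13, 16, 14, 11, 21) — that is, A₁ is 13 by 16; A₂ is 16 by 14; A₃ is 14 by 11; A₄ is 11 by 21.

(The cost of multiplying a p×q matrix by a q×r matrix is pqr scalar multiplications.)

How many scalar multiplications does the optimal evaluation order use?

Adjacent pairs: A₁A₂ = 13·16·14 = 2912; A₂A₃ = 16·14·11 = 2464; A₃A₄ = 14·11·21 = 3234.
Length 3: A₁..A₃: k=1: 0+2464+13·16·11=4752; k=2: 2912+0+13·14·11=4914 → min 4752 | A₂..A₄: k=2: 0+3234+16·14·21=7938; k=3: 2464+0+16·11·21=6160 → min 6160.
Length 4: A₁..A₄: k=1: 0+6160+13·16·21=10528; k=2: 2912+3234+13·14·21=9968; k=3: 4752+0+13·11·21=7755 → min 7755.
Optimal order: ((A₁ (A₂ A₃)) A₄) with cost 7755.

7755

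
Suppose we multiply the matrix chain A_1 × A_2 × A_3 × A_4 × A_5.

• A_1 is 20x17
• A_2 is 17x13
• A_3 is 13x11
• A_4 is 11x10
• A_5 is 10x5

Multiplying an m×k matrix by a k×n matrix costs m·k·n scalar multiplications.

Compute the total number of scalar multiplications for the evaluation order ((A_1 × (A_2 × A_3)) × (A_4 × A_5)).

(A_2 × A_3): 17×13 by 13×11 → 17×11, cost 17·13·11 = 2431
(A_1 × (A_2 × A_3)): 20×17 by 17×11 → 20×11, cost 20·17·11 = 3740; cumulative 6171
(A_4 × A_5): 11×10 by 10×5 → 11×5, cost 11·10·5 = 550
((A_1 × (A_2 × A_3)) × (A_4 × A_5)): 20×11 by 11×5 → 20×5, cost 20·11·5 = 1100; cumulative 7821
Total: 7821 scalar multiplications.

7821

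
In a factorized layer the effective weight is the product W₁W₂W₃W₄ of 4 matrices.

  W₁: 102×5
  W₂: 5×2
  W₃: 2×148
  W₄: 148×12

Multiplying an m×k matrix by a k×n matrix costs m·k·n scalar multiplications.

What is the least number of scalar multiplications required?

Adjacent pairs: W₁W₂ = 102·5·2 = 1020; W₂W₃ = 5·2·148 = 1480; W₃W₄ = 2·148·12 = 3552.
Length 3: W₁..W₃: k=1: 0+1480+102·5·148=76960; k=2: 1020+0+102·2·148=31212 → min 31212 | W₂..W₄: k=2: 0+3552+5·2·12=3672; k=3: 1480+0+5·148·12=10360 → min 3672.
Length 4: W₁..W₄: k=1: 0+3672+102·5·12=9792; k=2: 1020+3552+102·2·12=7020; k=3: 31212+0+102·148·12=212364 → min 7020.
Optimal order: ((W₁W₂)(W₃W₄)) with cost 7020.

7020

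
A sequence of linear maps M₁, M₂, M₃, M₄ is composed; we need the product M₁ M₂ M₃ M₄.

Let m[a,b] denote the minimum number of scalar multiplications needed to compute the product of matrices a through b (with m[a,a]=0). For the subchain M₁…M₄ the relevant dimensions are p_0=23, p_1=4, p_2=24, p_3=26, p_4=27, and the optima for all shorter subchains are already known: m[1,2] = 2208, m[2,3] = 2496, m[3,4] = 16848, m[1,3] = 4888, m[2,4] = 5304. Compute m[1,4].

7788

m[1,4] = min over k∈[1,3] of m[1,k]+m[k+1,4]+p_{0}·p_k·p_{4}.
k=1: 0 + 5304 + 23·4·27 = 7788; k=2: 2208 + 16848 + 23·24·27 = 33960; k=3: 4888 + 0 + 23·26·27 = 21034.
Minimum: 7788 at k=1.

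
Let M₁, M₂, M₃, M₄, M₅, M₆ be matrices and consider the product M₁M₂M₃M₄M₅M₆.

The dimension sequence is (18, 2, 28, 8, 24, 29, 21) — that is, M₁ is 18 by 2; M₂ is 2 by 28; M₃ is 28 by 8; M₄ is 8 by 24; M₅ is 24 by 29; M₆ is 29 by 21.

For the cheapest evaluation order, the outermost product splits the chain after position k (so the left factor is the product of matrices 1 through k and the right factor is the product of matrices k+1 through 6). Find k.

Adjacent pairs: M₁M₂ = 18·2·28 = 1008; M₂M₃ = 2·28·8 = 448; M₃M₄ = 28·8·24 = 5376; M₄M₅ = 8·24·29 = 5568; M₅M₆ = 24·29·21 = 14616.
Length 3: M₁..M₃: k=1: 0+448+18·2·8=736; k=2: 1008+0+18·28·8=5040 → min 736 | M₂..M₄: k=2: 0+5376+2·28·24=6720; k=3: 448+0+2·8·24=832 → min 832 | M₃..M₅: k=3: 0+5568+28·8·29=12064; k=4: 5376+0+28·24·29=24864 → min 12064 | M₄..M₆: k=4: 0+14616+8·24·21=18648; k=5: 5568+0+8·29·21=10440 → min 10440.
Length 4: M₁..M₄: k=1: 0+832+18·2·24=1696; k=2: 1008+5376+18·28·24=18480; k=3: 736+0+18·8·24=4192 → min 1696 | M₂..M₅: k=2: 0+12064+2·28·29=13688; k=3: 448+5568+2·8·29=6480; k=4: 832+0+2·24·29=2224 → min 2224 | M₃..M₆: k=3: 0+10440+28·8·21=15144; k=4: 5376+14616+28·24·21=34104; k=5: 12064+0+28·29·21=29116 → min 15144.
Length 5: M₁..M₅: k=1: 0+2224+18·2·29=3268; k=2: 1008+12064+18·28·29=27688; k=3: 736+5568+18·8·29=10480; k=4: 1696+0+18·24·29=14224 → min 3268 | M₂..M₆: k=2: 0+15144+2·28·21=16320; k=3: 448+10440+2·8·21=11224; k=4: 832+14616+2·24·21=16456; k=5: 2224+0+2·29·21=3442 → min 3442.
Top-level splits: k=1: (M₁..M₁)·(M₂..M₆) → 0+3442+18·2·21 = 4198; k=2: (M₁..M₂)·(M₃..M₆) → 1008+15144+18·28·21 = 26736; k=3: (M₁..M₃)·(M₄..M₆) → 736+10440+18·8·21 = 14200; k=4: (M₁..M₄)·(M₅..M₆) → 1696+14616+18·24·21 = 25384; k=5: (M₁..M₅)·(M₆..M₆) → 3268+0+18·29·21 = 14230.
Best split is after M₁, i.e. k = 1.

1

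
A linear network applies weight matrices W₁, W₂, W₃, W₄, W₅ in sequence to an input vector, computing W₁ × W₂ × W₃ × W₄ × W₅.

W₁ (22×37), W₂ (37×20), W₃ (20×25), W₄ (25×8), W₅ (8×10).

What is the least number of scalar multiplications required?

Adjacent pairs: W₁W₂ = 22·37·20 = 16280; W₂W₃ = 37·20·25 = 18500; W₃W₄ = 20·25·8 = 4000; W₄W₅ = 25·8·10 = 2000.
Length 3: W₁..W₃: k=1: 0+18500+22·37·25=38850; k=2: 16280+0+22·20·25=27280 → min 27280 | W₂..W₄: k=2: 0+4000+37·20·8=9920; k=3: 18500+0+37·25·8=25900 → min 9920 | W₃..W₅: k=3: 0+2000+20·25·10=7000; k=4: 4000+0+20·8·10=5600 → min 5600.
Length 4: W₁..W₄: k=1: 0+9920+22·37·8=16432; k=2: 16280+4000+22·20·8=23800; k=3: 27280+0+22·25·8=31680 → min 16432 | W₂..W₅: k=2: 0+5600+37·20·10=13000; k=3: 18500+2000+37·25·10=29750; k=4: 9920+0+37·8·10=12880 → min 12880.
Length 5: W₁..W₅: k=1: 0+12880+22·37·10=21020; k=2: 16280+5600+22·20·10=26280; k=3: 27280+2000+22·25·10=34780; k=4: 16432+0+22·8·10=18192 → min 18192.
Optimal order: ((W₁ × (W₂ × (W₃ × W₄))) × W₅) with cost 18192.

18192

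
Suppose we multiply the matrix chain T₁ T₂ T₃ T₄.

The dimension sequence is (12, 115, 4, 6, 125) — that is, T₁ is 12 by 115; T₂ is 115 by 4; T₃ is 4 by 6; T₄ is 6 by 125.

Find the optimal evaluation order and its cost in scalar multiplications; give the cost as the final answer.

Adjacent pairs: T₁T₂ = 12·115·4 = 5520; T₂T₃ = 115·4·6 = 2760; T₃T₄ = 4·6·125 = 3000.
Length 3: T₁..T₃: k=1: 0+2760+12·115·6=11040; k=2: 5520+0+12·4·6=5808 → min 5808 | T₂..T₄: k=2: 0+3000+115·4·125=60500; k=3: 2760+0+115·6·125=89010 → min 60500.
Length 4: T₁..T₄: k=1: 0+60500+12·115·125=233000; k=2: 5520+3000+12·4·125=14520; k=3: 5808+0+12·6·125=14808 → min 14520.
Optimal parenthesization: ((T₁ T₂) (T₃ T₄)) with cost 14520.

14520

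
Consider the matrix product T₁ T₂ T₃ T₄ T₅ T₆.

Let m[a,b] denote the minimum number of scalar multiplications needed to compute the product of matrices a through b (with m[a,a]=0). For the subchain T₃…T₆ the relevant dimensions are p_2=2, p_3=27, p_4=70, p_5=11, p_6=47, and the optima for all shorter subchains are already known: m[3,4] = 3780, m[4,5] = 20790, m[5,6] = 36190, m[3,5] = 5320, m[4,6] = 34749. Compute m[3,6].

m[3,6] = min over k∈[3,5] of m[3,k]+m[k+1,6]+p_{2}·p_k·p_{6}.
k=3: 0 + 34749 + 2·27·47 = 37287; k=4: 3780 + 36190 + 2·70·47 = 46550; k=5: 5320 + 0 + 2·11·47 = 6354.
Minimum: 6354 at k=5.

6354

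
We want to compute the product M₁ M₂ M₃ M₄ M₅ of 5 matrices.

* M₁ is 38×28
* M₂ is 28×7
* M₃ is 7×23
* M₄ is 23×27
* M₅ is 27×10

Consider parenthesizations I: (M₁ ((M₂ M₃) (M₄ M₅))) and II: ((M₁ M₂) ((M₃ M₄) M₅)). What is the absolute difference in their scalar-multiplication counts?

11453

Order I = (M₁ ((M₂ M₃) (M₄ M₅))): (M₂ M₃): 28×7 by 7×23 → 28×23, cost 28·7·23 = 4508; (M₄ M₅): 23×27 by 27×10 → 23×10, cost 23·27·10 = 6210; ((M₂ M₃) (M₄ M₅)): 28×23 by 23×10 → 28×10, cost 28·23·10 = 6440; cumulative 17158; (M₁ ((M₂ M₃) (M₄ M₅))): 38×28 by 28×10 → 38×10, cost 38·28·10 = 10640; cumulative 27798. Total 27798.
Order II = ((M₁ M₂) ((M₃ M₄) M₅)): (M₁ M₂): 38×28 by 28×7 → 38×7, cost 38·28·7 = 7448; (M₃ M₄): 7×23 by 23×27 → 7×27, cost 7·23·27 = 4347; ((M₃ M₄) M₅): 7×27 by 27×10 → 7×10, cost 7·27·10 = 1890; cumulative 6237; ((M₁ M₂) ((M₃ M₄) M₅)): 38×7 by 7×10 → 38×10, cost 38·7·10 = 2660; cumulative 16345. Total 16345.
Difference: |27798 − 16345| = 11453.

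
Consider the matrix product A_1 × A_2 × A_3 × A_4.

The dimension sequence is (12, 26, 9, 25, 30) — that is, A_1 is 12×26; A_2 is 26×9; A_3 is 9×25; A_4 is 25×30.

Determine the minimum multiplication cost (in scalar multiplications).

12798

Adjacent pairs: A_1A_2 = 12·26·9 = 2808; A_2A_3 = 26·9·25 = 5850; A_3A_4 = 9·25·30 = 6750.
Length 3: A_1..A_3: k=1: 0+5850+12·26·25=13650; k=2: 2808+0+12·9·25=5508 → min 5508 | A_2..A_4: k=2: 0+6750+26·9·30=13770; k=3: 5850+0+26·25·30=25350 → min 13770.
Length 4: A_1..A_4: k=1: 0+13770+12·26·30=23130; k=2: 2808+6750+12·9·30=12798; k=3: 5508+0+12·25·30=14508 → min 12798.
Optimal order: ((A_1 × A_2) × (A_3 × A_4)) with cost 12798.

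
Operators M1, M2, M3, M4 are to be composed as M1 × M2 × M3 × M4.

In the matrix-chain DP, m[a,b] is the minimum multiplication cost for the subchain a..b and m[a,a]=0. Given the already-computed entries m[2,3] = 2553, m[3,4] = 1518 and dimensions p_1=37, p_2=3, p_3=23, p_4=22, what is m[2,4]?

3960

m[2,4] = min over k∈[2,3] of m[2,k]+m[k+1,4]+p_{1}·p_k·p_{4}.
k=2: 0 + 1518 + 37·3·22 = 3960; k=3: 2553 + 0 + 37·23·22 = 21275.
Minimum: 3960 at k=2.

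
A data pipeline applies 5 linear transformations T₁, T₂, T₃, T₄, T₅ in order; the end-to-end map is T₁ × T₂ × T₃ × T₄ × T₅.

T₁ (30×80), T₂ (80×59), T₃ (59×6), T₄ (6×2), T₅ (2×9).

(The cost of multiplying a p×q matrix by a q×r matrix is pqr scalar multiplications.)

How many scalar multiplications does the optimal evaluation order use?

15488

Adjacent pairs: T₁T₂ = 30·80·59 = 141600; T₂T₃ = 80·59·6 = 28320; T₃T₄ = 59·6·2 = 708; T₄T₅ = 6·2·9 = 108.
Length 3: T₁..T₃: k=1: 0+28320+30·80·6=42720; k=2: 141600+0+30·59·6=152220 → min 42720 | T₂..T₄: k=2: 0+708+80·59·2=10148; k=3: 28320+0+80·6·2=29280 → min 10148 | T₃..T₅: k=3: 0+108+59·6·9=3294; k=4: 708+0+59·2·9=1770 → min 1770.
Length 4: T₁..T₄: k=1: 0+10148+30·80·2=14948; k=2: 141600+708+30·59·2=145848; k=3: 42720+0+30·6·2=43080 → min 14948 | T₂..T₅: k=2: 0+1770+80·59·9=44250; k=3: 28320+108+80·6·9=32748; k=4: 10148+0+80·2·9=11588 → min 11588.
Length 5: T₁..T₅: k=1: 0+11588+30·80·9=33188; k=2: 141600+1770+30·59·9=159300; k=3: 42720+108+30·6·9=44448; k=4: 14948+0+30·2·9=15488 → min 15488.
Optimal order: ((T₁ × (T₂ × (T₃ × T₄))) × T₅) with cost 15488.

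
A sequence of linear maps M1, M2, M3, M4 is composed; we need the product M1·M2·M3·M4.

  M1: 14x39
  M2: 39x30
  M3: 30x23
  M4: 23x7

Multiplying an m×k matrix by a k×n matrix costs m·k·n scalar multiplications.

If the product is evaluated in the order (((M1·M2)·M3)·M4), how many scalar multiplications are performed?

28294

(M1·M2): 14×39 by 39×30 → 14×30, cost 14·39·30 = 16380
((M1·M2)·M3): 14×30 by 30×23 → 14×23, cost 14·30·23 = 9660; cumulative 26040
(((M1·M2)·M3)·M4): 14×23 by 23×7 → 14×7, cost 14·23·7 = 2254; cumulative 28294
Total: 28294 scalar multiplications.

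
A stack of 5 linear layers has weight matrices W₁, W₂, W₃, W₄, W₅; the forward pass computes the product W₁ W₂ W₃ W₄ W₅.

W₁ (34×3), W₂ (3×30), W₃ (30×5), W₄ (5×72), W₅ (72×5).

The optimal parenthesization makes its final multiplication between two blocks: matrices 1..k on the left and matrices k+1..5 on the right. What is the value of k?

Adjacent pairs: W₁W₂ = 34·3·30 = 3060; W₂W₃ = 3·30·5 = 450; W₃W₄ = 30·5·72 = 10800; W₄W₅ = 5·72·5 = 1800.
Length 3: W₁..W₃: k=1: 0+450+34·3·5=960; k=2: 3060+0+34·30·5=8160 → min 960 | W₂..W₄: k=2: 0+10800+3·30·72=17280; k=3: 450+0+3·5·72=1530 → min 1530 | W₃..W₅: k=3: 0+1800+30·5·5=2550; k=4: 10800+0+30·72·5=21600 → min 2550.
Length 4: W₁..W₄: k=1: 0+1530+34·3·72=8874; k=2: 3060+10800+34·30·72=87300; k=3: 960+0+34·5·72=13200 → min 8874 | W₂..W₅: k=2: 0+2550+3·30·5=3000; k=3: 450+1800+3·5·5=2325; k=4: 1530+0+3·72·5=2610 → min 2325.
Top-level splits: k=1: (W₁..W₁)·(W₂..W₅) → 0+2325+34·3·5 = 2835; k=2: (W₁..W₂)·(W₃..W₅) → 3060+2550+34·30·5 = 10710; k=3: (W₁..W₃)·(W₄..W₅) → 960+1800+34·5·5 = 3610; k=4: (W₁..W₄)·(W₅..W₅) → 8874+0+34·72·5 = 21114.
Best split is after W₁, i.e. k = 1.

1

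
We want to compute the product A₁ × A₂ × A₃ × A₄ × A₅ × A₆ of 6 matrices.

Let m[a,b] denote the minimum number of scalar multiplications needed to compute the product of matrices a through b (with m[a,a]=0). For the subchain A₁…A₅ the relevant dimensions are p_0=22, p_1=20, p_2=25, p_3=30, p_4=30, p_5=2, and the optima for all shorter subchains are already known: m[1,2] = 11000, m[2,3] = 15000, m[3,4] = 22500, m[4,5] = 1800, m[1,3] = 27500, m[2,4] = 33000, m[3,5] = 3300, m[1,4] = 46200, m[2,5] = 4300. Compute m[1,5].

m[1,5] = min over k∈[1,4] of m[1,k]+m[k+1,5]+p_{0}·p_k·p_{5}.
k=1: 0 + 4300 + 22·20·2 = 5180; k=2: 11000 + 3300 + 22·25·2 = 15400; k=3: 27500 + 1800 + 22·30·2 = 30620; k=4: 46200 + 0 + 22·30·2 = 47520.
Minimum: 5180 at k=1.

5180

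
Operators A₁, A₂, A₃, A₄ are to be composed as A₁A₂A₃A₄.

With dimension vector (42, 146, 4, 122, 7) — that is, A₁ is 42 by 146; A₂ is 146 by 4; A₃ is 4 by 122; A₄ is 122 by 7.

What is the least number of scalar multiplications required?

Adjacent pairs: A₁A₂ = 42·146·4 = 24528; A₂A₃ = 146·4·122 = 71248; A₃A₄ = 4·122·7 = 3416.
Length 3: A₁..A₃: k=1: 0+71248+42·146·122=819352; k=2: 24528+0+42·4·122=45024 → min 45024 | A₂..A₄: k=2: 0+3416+146·4·7=7504; k=3: 71248+0+146·122·7=195932 → min 7504.
Length 4: A₁..A₄: k=1: 0+7504+42·146·7=50428; k=2: 24528+3416+42·4·7=29120; k=3: 45024+0+42·122·7=80892 → min 29120.
Optimal order: ((A₁A₂)(A₃A₄)) with cost 29120.

29120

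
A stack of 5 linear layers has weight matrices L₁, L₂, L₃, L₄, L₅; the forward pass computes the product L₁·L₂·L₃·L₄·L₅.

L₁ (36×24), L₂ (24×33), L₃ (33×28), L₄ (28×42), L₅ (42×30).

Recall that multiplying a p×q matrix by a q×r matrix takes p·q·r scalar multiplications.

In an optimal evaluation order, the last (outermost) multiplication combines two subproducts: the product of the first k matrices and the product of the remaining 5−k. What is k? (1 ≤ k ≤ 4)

Adjacent pairs: L₁L₂ = 36·24·33 = 28512; L₂L₃ = 24·33·28 = 22176; L₃L₄ = 33·28·42 = 38808; L₄L₅ = 28·42·30 = 35280.
Length 3: L₁..L₃: k=1: 0+22176+36·24·28=46368; k=2: 28512+0+36·33·28=61776 → min 46368 | L₂..L₄: k=2: 0+38808+24·33·42=72072; k=3: 22176+0+24·28·42=50400 → min 50400 | L₃..L₅: k=3: 0+35280+33·28·30=63000; k=4: 38808+0+33·42·30=80388 → min 63000.
Length 4: L₁..L₄: k=1: 0+50400+36·24·42=86688; k=2: 28512+38808+36·33·42=117216; k=3: 46368+0+36·28·42=88704 → min 86688 | L₂..L₅: k=2: 0+63000+24·33·30=86760; k=3: 22176+35280+24·28·30=77616; k=4: 50400+0+24·42·30=80640 → min 77616.
Top-level splits: k=1: (L₁..L₁)·(L₂..L₅) → 0+77616+36·24·30 = 103536; k=2: (L₁..L₂)·(L₃..L₅) → 28512+63000+36·33·30 = 127152; k=3: (L₁..L₃)·(L₄..L₅) → 46368+35280+36·28·30 = 111888; k=4: (L₁..L₄)·(L₅..L₅) → 86688+0+36·42·30 = 132048.
Best split is after L₁, i.e. k = 1.

1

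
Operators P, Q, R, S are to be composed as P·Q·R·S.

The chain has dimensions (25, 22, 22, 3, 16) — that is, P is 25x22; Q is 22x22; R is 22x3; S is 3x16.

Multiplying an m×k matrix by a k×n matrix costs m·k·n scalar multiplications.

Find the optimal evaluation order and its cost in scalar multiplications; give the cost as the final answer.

Adjacent pairs: PQ = 25·22·22 = 12100; QR = 22·22·3 = 1452; RS = 22·3·16 = 1056.
Length 3: P..R: k=1: 0+1452+25·22·3=3102; k=2: 12100+0+25·22·3=13750 → min 3102 | Q..S: k=2: 0+1056+22·22·16=8800; k=3: 1452+0+22·3·16=2508 → min 2508.
Length 4: P..S: k=1: 0+2508+25·22·16=11308; k=2: 12100+1056+25·22·16=21956; k=3: 3102+0+25·3·16=4302 → min 4302.
Optimal parenthesization: ((P·(Q·R))·S) with cost 4302.

4302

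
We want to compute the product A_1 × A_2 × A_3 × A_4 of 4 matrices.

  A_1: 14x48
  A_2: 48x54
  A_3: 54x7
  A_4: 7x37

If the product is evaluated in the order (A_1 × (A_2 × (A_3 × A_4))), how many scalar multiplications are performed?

134754

(A_3 × A_4): 54×7 by 7×37 → 54×37, cost 54·7·37 = 13986
(A_2 × (A_3 × A_4)): 48×54 by 54×37 → 48×37, cost 48·54·37 = 95904; cumulative 109890
(A_1 × (A_2 × (A_3 × A_4))): 14×48 by 48×37 → 14×37, cost 14·48·37 = 24864; cumulative 134754
Total: 134754 scalar multiplications.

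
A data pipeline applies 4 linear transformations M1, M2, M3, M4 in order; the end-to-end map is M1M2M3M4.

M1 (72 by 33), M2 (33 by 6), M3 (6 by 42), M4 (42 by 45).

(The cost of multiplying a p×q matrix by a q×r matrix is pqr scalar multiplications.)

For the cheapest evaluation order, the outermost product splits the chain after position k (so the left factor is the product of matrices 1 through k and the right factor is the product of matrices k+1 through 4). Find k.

2

Adjacent pairs: M1M2 = 72·33·6 = 14256; M2M3 = 33·6·42 = 8316; M3M4 = 6·42·45 = 11340.
Length 3: M1..M3: k=1: 0+8316+72·33·42=108108; k=2: 14256+0+72·6·42=32400 → min 32400 | M2..M4: k=2: 0+11340+33·6·45=20250; k=3: 8316+0+33·42·45=70686 → min 20250.
Top-level splits: k=1: (M1..M1)·(M2..M4) → 0+20250+72·33·45 = 127170; k=2: (M1..M2)·(M3..M4) → 14256+11340+72·6·45 = 45036; k=3: (M1..M3)·(M4..M4) → 32400+0+72·42·45 = 168480.
Best split is after M2, i.e. k = 2.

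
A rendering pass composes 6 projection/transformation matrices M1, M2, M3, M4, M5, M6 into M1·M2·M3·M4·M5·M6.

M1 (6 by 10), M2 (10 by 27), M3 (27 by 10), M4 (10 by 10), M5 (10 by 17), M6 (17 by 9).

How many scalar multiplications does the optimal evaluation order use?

5778

Adjacent pairs: M1M2 = 6·10·27 = 1620; M2M3 = 10·27·10 = 2700; M3M4 = 27·10·10 = 2700; M4M5 = 10·10·17 = 1700; M5M6 = 10·17·9 = 1530.
Length 3: M1..M3: k=1: 0+2700+6·10·10=3300; k=2: 1620+0+6·27·10=3240 → min 3240 | M2..M4: k=2: 0+2700+10·27·10=5400; k=3: 2700+0+10·10·10=3700 → min 3700 | M3..M5: k=3: 0+1700+27·10·17=6290; k=4: 2700+0+27·10·17=7290 → min 6290 | M4..M6: k=4: 0+1530+10·10·9=2430; k=5: 1700+0+10·17·9=3230 → min 2430.
Length 4: M1..M4: k=1: 0+3700+6·10·10=4300; k=2: 1620+2700+6·27·10=5940; k=3: 3240+0+6·10·10=3840 → min 3840 | M2..M5: k=2: 0+6290+10·27·17=10880; k=3: 2700+1700+10·10·17=6100; k=4: 3700+0+10·10·17=5400 → min 5400 | M3..M6: k=3: 0+2430+27·10·9=4860; k=4: 2700+1530+27·10·9=6660; k=5: 6290+0+27·17·9=10421 → min 4860.
Length 5: M1..M5: k=1: 0+5400+6·10·17=6420; k=2: 1620+6290+6·27·17=10664; k=3: 3240+1700+6·10·17=5960; k=4: 3840+0+6·10·17=4860 → min 4860 | M2..M6: k=2: 0+4860+10·27·9=7290; k=3: 2700+2430+10·10·9=6030; k=4: 3700+1530+10·10·9=6130; k=5: 5400+0+10·17·9=6930 → min 6030.
Length 6: M1..M6: k=1: 0+6030+6·10·9=6570; k=2: 1620+4860+6·27·9=7938; k=3: 3240+2430+6·10·9=6210; k=4: 3840+1530+6·10·9=5910; k=5: 4860+0+6·17·9=5778 → min 5778.
Optimal order: (((((M1·M2)·M3)·M4)·M5)·M6) with cost 5778.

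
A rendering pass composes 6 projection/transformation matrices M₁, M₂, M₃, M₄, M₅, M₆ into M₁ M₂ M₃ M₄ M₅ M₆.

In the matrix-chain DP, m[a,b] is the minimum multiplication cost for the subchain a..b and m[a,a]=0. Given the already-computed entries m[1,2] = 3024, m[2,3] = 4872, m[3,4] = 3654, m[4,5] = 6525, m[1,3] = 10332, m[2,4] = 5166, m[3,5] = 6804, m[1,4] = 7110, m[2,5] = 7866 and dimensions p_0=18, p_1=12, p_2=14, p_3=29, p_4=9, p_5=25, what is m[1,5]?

m[1,5] = min over k∈[1,4] of m[1,k]+m[k+1,5]+p_{0}·p_k·p_{5}.
k=1: 0 + 7866 + 18·12·25 = 13266; k=2: 3024 + 6804 + 18·14·25 = 16128; k=3: 10332 + 6525 + 18·29·25 = 29907; k=4: 7110 + 0 + 18·9·25 = 11160.
Minimum: 11160 at k=4.

11160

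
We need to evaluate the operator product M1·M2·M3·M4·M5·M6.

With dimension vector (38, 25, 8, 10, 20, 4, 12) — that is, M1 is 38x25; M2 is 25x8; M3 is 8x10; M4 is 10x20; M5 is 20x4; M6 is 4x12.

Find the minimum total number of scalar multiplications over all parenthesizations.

Adjacent pairs: M1M2 = 38·25·8 = 7600; M2M3 = 25·8·10 = 2000; M3M4 = 8·10·20 = 1600; M4M5 = 10·20·4 = 800; M5M6 = 20·4·12 = 960.
Length 3: M1..M3: k=1: 0+2000+38·25·10=11500; k=2: 7600+0+38·8·10=10640 → min 10640 | M2..M4: k=2: 0+1600+25·8·20=5600; k=3: 2000+0+25·10·20=7000 → min 5600 | M3..M5: k=3: 0+800+8·10·4=1120; k=4: 1600+0+8·20·4=2240 → min 1120 | M4..M6: k=4: 0+960+10·20·12=3360; k=5: 800+0+10·4·12=1280 → min 1280.
Length 4: M1..M4: k=1: 0+5600+38·25·20=24600; k=2: 7600+1600+38·8·20=15280; k=3: 10640+0+38·10·20=18240 → min 15280 | M2..M5: k=2: 0+1120+25·8·4=1920; k=3: 2000+800+25·10·4=3800; k=4: 5600+0+25·20·4=7600 → min 1920 | M3..M6: k=3: 0+1280+8·10·12=2240; k=4: 1600+960+8·20·12=4480; k=5: 1120+0+8·4·12=1504 → min 1504.
Length 5: M1..M5: k=1: 0+1920+38·25·4=5720; k=2: 7600+1120+38·8·4=9936; k=3: 10640+800+38·10·4=12960; k=4: 15280+0+38·20·4=18320 → min 5720 | M2..M6: k=2: 0+1504+25·8·12=3904; k=3: 2000+1280+25·10·12=6280; k=4: 5600+960+25·20·12=12560; k=5: 1920+0+25·4·12=3120 → min 3120.
Length 6: M1..M6: k=1: 0+3120+38·25·12=14520; k=2: 7600+1504+38·8·12=12752; k=3: 10640+1280+38·10·12=16480; k=4: 15280+960+38·20·12=25360; k=5: 5720+0+38·4·12=7544 → min 7544.
Optimal order: ((M1·(M2·(M3·(M4·M5))))·M6) with cost 7544.

7544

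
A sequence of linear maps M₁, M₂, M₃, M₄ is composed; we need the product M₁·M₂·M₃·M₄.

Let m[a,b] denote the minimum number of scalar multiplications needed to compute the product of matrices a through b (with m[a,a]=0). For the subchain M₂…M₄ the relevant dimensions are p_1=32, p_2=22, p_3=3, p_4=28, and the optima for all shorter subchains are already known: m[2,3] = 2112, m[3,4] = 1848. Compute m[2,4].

m[2,4] = min over k∈[2,3] of m[2,k]+m[k+1,4]+p_{1}·p_k·p_{4}.
k=2: 0 + 1848 + 32·22·28 = 21560; k=3: 2112 + 0 + 32·3·28 = 4800.
Minimum: 4800 at k=3.

4800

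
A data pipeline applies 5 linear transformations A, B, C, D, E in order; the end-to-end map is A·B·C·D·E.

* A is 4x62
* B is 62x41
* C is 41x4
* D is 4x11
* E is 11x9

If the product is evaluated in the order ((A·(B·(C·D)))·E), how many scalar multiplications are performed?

32890

(C·D): 41×4 by 4×11 → 41×11, cost 41·4·11 = 1804
(B·(C·D)): 62×41 by 41×11 → 62×11, cost 62·41·11 = 27962; cumulative 29766
(A·(B·(C·D))): 4×62 by 62×11 → 4×11, cost 4·62·11 = 2728; cumulative 32494
((A·(B·(C·D)))·E): 4×11 by 11×9 → 4×9, cost 4·11·9 = 396; cumulative 32890
Total: 32890 scalar multiplications.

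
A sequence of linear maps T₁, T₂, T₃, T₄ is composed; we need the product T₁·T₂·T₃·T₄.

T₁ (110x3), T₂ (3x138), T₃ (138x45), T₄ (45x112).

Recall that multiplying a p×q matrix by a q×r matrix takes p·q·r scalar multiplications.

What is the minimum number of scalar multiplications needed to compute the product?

70710

Adjacent pairs: T₁T₂ = 110·3·138 = 45540; T₂T₃ = 3·138·45 = 18630; T₃T₄ = 138·45·112 = 695520.
Length 3: T₁..T₃: k=1: 0+18630+110·3·45=33480; k=2: 45540+0+110·138·45=728640 → min 33480 | T₂..T₄: k=2: 0+695520+3·138·112=741888; k=3: 18630+0+3·45·112=33750 → min 33750.
Length 4: T₁..T₄: k=1: 0+33750+110·3·112=70710; k=2: 45540+695520+110·138·112=2441220; k=3: 33480+0+110·45·112=587880 → min 70710.
Optimal order: (T₁·((T₂·T₃)·T₄)) with cost 70710.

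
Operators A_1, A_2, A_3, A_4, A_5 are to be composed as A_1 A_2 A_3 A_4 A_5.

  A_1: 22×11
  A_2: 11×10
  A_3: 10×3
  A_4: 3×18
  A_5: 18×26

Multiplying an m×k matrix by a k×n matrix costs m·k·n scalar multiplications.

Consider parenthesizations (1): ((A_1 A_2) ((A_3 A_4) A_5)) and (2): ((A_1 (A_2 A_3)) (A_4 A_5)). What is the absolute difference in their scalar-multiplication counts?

Order (1) = ((A_1 A_2) ((A_3 A_4) A_5)): (A_1 A_2): 22×11 by 11×10 → 22×10, cost 22·11·10 = 2420; (A_3 A_4): 10×3 by 3×18 → 10×18, cost 10·3·18 = 540; ((A_3 A_4) A_5): 10×18 by 18×26 → 10×26, cost 10·18·26 = 4680; cumulative 5220; ((A_1 A_2) ((A_3 A_4) A_5)): 22×10 by 10×26 → 22×26, cost 22·10·26 = 5720; cumulative 13360. Total 13360.
Order (2) = ((A_1 (A_2 A_3)) (A_4 A_5)): (A_2 A_3): 11×10 by 10×3 → 11×3, cost 11·10·3 = 330; (A_1 (A_2 A_3)): 22×11 by 11×3 → 22×3, cost 22·11·3 = 726; cumulative 1056; (A_4 A_5): 3×18 by 18×26 → 3×26, cost 3·18·26 = 1404; ((A_1 (A_2 A_3)) (A_4 A_5)): 22×3 by 3×26 → 22×26, cost 22·3·26 = 1716; cumulative 4176. Total 4176.
Difference: |13360 − 4176| = 9184.

9184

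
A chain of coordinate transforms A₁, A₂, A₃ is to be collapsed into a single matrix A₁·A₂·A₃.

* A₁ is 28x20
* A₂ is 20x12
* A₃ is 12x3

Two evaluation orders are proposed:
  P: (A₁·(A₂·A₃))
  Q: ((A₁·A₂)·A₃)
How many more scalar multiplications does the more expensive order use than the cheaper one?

5328

Order P = (A₁·(A₂·A₃)): (A₂·A₃): 20×12 by 12×3 → 20×3, cost 20·12·3 = 720; (A₁·(A₂·A₃)): 28×20 by 20×3 → 28×3, cost 28·20·3 = 1680; cumulative 2400. Total 2400.
Order Q = ((A₁·A₂)·A₃): (A₁·A₂): 28×20 by 20×12 → 28×12, cost 28·20·12 = 6720; ((A₁·A₂)·A₃): 28×12 by 12×3 → 28×3, cost 28·12·3 = 1008; cumulative 7728. Total 7728.
Difference: |2400 − 7728| = 5328.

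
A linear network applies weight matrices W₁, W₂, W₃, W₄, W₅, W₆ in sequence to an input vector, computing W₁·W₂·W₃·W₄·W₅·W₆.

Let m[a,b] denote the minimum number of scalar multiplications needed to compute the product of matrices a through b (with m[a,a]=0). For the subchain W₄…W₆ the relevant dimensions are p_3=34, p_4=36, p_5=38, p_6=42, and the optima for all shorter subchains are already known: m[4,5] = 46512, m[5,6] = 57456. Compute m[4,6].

m[4,6] = min over k∈[4,5] of m[4,k]+m[k+1,6]+p_{3}·p_k·p_{6}.
k=4: 0 + 57456 + 34·36·42 = 108864; k=5: 46512 + 0 + 34·38·42 = 100776.
Minimum: 100776 at k=5.

100776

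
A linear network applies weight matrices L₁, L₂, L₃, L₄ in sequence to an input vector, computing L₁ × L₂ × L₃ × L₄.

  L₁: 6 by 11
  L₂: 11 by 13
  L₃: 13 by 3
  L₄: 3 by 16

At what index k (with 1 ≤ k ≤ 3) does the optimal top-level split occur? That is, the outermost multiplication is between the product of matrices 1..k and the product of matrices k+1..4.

Adjacent pairs: L₁L₂ = 6·11·13 = 858; L₂L₃ = 11·13·3 = 429; L₃L₄ = 13·3·16 = 624.
Length 3: L₁..L₃: k=1: 0+429+6·11·3=627; k=2: 858+0+6·13·3=1092 → min 627 | L₂..L₄: k=2: 0+624+11·13·16=2912; k=3: 429+0+11·3·16=957 → min 957.
Top-level splits: k=1: (L₁..L₁)·(L₂..L₄) → 0+957+6·11·16 = 2013; k=2: (L₁..L₂)·(L₃..L₄) → 858+624+6·13·16 = 2730; k=3: (L₁..L₃)·(L₄..L₄) → 627+0+6·3·16 = 915.
Best split is after L₃, i.e. k = 3.

3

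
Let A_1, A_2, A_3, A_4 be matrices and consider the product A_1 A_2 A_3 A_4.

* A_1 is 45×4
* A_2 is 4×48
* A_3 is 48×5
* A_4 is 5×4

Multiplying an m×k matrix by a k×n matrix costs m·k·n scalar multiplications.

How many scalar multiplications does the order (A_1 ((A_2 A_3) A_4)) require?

(A_2 A_3): 4×48 by 48×5 → 4×5, cost 4·48·5 = 960
((A_2 A_3) A_4): 4×5 by 5×4 → 4×4, cost 4·5·4 = 80; cumulative 1040
(A_1 ((A_2 A_3) A_4)): 45×4 by 4×4 → 45×4, cost 45·4·4 = 720; cumulative 1760
Total: 1760 scalar multiplications.

1760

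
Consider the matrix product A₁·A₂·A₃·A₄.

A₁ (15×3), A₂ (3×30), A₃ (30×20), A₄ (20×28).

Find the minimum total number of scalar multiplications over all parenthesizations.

4740

Adjacent pairs: A₁A₂ = 15·3·30 = 1350; A₂A₃ = 3·30·20 = 1800; A₃A₄ = 30·20·28 = 16800.
Length 3: A₁..A₃: k=1: 0+1800+15·3·20=2700; k=2: 1350+0+15·30·20=10350 → min 2700 | A₂..A₄: k=2: 0+16800+3·30·28=19320; k=3: 1800+0+3·20·28=3480 → min 3480.
Length 4: A₁..A₄: k=1: 0+3480+15·3·28=4740; k=2: 1350+16800+15·30·28=30750; k=3: 2700+0+15·20·28=11100 → min 4740.
Optimal order: (A₁·((A₂·A₃)·A₄)) with cost 4740.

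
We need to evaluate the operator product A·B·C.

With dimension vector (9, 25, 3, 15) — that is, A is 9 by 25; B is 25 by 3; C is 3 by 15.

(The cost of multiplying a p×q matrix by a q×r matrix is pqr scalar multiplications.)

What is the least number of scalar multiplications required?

Order (A·(B·C)): (B·C): 25×3 by 3×15 → 25×15, cost 25·3·15 = 1125; (A·(B·C)): 9×25 by 25×15 → 9×15, cost 9·25·15 = 3375; cumulative 4500. Total 4500.
Order ((A·B)·C): (A·B): 9×25 by 25×3 → 9×3, cost 9·25·3 = 675; ((A·B)·C): 9×3 by 3×15 → 9×15, cost 9·3·15 = 405; cumulative 1080. Total 1080.
Minimum: 1080.

1080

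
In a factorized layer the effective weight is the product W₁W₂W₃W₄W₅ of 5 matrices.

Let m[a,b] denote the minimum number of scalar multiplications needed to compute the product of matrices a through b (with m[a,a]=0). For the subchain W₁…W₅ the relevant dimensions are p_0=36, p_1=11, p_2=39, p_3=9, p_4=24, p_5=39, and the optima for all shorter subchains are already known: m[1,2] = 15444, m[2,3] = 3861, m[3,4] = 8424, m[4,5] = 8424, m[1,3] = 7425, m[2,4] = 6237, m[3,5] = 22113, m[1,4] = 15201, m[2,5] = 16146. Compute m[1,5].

m[1,5] = min over k∈[1,4] of m[1,k]+m[k+1,5]+p_{0}·p_k·p_{5}.
k=1: 0 + 16146 + 36·11·39 = 31590; k=2: 15444 + 22113 + 36·39·39 = 92313; k=3: 7425 + 8424 + 36·9·39 = 28485; k=4: 15201 + 0 + 36·24·39 = 48897.
Minimum: 28485 at k=3.

28485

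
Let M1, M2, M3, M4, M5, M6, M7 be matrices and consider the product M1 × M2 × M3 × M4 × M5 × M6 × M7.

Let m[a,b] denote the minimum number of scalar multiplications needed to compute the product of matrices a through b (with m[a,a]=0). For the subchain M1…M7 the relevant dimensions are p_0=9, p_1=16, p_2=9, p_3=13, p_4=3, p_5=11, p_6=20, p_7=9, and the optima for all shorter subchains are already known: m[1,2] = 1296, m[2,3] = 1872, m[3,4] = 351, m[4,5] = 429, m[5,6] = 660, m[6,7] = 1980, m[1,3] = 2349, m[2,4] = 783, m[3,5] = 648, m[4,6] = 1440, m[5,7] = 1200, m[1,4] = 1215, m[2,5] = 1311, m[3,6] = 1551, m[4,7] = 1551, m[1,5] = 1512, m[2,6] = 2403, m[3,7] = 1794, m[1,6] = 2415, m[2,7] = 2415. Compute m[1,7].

2658

m[1,7] = min over k∈[1,6] of m[1,k]+m[k+1,7]+p_{0}·p_k·p_{7}.
k=1: 0 + 2415 + 9·16·9 = 3711; k=2: 1296 + 1794 + 9·9·9 = 3819; k=3: 2349 + 1551 + 9·13·9 = 4953; k=4: 1215 + 1200 + 9·3·9 = 2658; k=5: 1512 + 1980 + 9·11·9 = 4383; k=6: 2415 + 0 + 9·20·9 = 4035.
Minimum: 2658 at k=4.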